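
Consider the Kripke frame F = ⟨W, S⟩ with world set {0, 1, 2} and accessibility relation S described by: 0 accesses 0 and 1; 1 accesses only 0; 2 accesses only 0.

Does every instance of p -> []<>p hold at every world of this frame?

No

Axiom B corresponds to the accessibility relation being symmetric.
Symmetric: no — 2 S 0 but not 0 S 2.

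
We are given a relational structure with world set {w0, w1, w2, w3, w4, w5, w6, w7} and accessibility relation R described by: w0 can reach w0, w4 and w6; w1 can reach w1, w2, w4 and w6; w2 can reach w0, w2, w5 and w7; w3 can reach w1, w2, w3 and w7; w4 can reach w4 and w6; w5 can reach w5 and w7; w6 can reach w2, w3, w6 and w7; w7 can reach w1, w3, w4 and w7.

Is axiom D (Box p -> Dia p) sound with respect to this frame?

Yes

Axiom D corresponds to the accessibility relation being serial.
Serial: yes — every world has a successor (e.g. w0 R w0).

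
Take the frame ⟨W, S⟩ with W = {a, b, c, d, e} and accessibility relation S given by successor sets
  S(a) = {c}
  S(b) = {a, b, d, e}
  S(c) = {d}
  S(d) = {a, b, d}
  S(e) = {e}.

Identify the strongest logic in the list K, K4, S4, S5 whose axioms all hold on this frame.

K

Transitive (axiom 4): no — a S c and c S d, but not a S d.
Reflexive (axiom T): no — a is not related to itself.
Euclidean (axiom 5): no — b S a and b S d, but not a S d.
So F validates K; K4 would additionally require S to be transitive. The strongest is K.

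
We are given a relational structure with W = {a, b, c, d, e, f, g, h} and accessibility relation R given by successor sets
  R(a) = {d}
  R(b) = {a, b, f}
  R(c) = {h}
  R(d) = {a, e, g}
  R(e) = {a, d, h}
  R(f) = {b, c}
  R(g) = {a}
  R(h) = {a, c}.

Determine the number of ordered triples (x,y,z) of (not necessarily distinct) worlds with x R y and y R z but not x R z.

Enumerating: (a,d,a), (a,d,e), (a,d,g), (b,a,d), (b,f,c), (c,h,a), (c,h,c), (d,a,d), (d,e,d), (d,e,h), (e,d,e), (e,d,g), … and 7 more.
Total: 19.

19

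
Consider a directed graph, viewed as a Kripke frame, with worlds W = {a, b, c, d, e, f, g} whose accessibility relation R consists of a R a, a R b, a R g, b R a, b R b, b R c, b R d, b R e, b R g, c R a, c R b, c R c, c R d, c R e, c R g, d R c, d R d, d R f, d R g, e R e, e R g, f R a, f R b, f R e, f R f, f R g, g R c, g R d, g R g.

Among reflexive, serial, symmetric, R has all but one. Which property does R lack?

symmetric

Reflexive: yes — every world is R-related to itself.
Serial: yes — every world has a successor (e.g. a R a).
Symmetric: no — a R g but not g R a.
Only symmetric fails.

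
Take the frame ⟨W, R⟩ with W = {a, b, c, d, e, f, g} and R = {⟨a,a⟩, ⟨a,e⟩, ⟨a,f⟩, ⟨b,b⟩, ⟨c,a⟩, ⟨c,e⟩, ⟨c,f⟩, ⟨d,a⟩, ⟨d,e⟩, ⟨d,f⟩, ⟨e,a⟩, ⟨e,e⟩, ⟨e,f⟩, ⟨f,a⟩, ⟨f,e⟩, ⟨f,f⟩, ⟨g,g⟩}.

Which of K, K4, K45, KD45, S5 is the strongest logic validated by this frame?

KD45

Transitive (axiom 4): yes — every two-step R-path is closed by a direct edge.
Euclidean (axiom 5): yes — any two successors of a common world are R-related.
Serial (axiom D): yes — every world has a successor (e.g. a R a).
Reflexive (axiom T): no — c is not related to itself.
So F validates K, K4, K45, KD45; S5 would additionally require R to be reflexive. The strongest is KD45.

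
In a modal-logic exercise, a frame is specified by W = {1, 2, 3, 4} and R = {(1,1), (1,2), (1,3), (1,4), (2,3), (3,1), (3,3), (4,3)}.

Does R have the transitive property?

Transitive: no — 2 R 3 and 3 R 1, but not 2 R 1.

No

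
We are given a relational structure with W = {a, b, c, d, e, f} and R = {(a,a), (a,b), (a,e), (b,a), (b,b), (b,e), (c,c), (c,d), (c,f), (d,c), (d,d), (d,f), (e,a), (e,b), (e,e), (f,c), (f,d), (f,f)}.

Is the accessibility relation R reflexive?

Yes

Reflexive: yes — every world is R-related to itself.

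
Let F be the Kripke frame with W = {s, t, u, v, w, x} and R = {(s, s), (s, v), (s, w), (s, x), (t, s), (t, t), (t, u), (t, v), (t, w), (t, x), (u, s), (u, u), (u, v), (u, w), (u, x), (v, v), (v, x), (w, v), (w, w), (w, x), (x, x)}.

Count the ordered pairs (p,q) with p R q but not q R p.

Enumerating: (s,v), (s,w), (s,x), (t,s), (t,u), (t,v), (t,w), (t,x), (u,s), (u,v), (u,w), (u,x), (v,x), (w,v), (w,x).

15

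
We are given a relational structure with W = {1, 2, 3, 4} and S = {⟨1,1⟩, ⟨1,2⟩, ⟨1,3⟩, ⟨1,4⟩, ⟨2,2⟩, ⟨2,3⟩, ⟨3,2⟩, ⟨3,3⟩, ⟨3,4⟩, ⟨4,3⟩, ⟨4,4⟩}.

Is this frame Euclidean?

No

Euclidean: no — 1 S 2 and 1 S 4, but not 2 S 4.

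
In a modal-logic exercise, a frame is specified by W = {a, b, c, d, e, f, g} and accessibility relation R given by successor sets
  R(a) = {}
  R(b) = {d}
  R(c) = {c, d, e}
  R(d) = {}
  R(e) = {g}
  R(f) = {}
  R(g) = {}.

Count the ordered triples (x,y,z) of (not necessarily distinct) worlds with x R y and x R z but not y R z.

8

Enumerating: (b,d,d), (c,d,c), (c,d,d), (c,d,e), (c,e,c), (c,e,d), (c,e,e), (e,g,g).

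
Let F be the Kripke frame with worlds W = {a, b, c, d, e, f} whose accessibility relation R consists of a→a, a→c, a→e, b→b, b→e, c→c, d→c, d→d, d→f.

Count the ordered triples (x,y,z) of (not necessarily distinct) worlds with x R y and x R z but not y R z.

Enumerating: (a,c,a), (a,c,e), (a,e,a), (a,e,c), (a,e,e), (b,e,b), (b,e,e), (d,c,d), (d,c,f), (d,f,c), (d,f,d), (d,f,f).

12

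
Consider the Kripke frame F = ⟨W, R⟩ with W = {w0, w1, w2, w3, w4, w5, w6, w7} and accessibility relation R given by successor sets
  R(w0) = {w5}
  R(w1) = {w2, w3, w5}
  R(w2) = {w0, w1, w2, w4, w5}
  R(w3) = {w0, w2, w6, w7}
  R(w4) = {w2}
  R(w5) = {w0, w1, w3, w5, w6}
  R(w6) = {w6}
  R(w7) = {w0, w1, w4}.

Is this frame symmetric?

Symmetric: no — w1 R w3 but not w3 R w1.

No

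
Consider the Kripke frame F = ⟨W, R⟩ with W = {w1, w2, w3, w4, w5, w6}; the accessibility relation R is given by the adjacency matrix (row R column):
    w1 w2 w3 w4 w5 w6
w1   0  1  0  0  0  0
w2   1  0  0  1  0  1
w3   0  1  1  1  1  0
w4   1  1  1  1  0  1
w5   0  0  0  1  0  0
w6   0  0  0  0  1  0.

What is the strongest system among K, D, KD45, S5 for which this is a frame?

D

Serial (axiom D): yes — every world has a successor (e.g. w1 R w2).
Euclidean (axiom 5): no — w2 R w1 and w2 R w4, but not w1 R w4.
Transitive (axiom 4): no — w1 R w2 and w2 R w4, but not w1 R w4.
Reflexive (axiom T): no — w1 is not related to itself.
So F validates K, D; KD45 would additionally require R to be Euclidean and transitive. The strongest is D.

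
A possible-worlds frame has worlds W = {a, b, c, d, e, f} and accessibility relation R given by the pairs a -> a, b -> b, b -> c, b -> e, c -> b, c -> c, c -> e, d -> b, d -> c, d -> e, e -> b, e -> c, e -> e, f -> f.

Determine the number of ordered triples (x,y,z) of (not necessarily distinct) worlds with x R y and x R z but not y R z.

0

R is Euclidean; there are no such tuples.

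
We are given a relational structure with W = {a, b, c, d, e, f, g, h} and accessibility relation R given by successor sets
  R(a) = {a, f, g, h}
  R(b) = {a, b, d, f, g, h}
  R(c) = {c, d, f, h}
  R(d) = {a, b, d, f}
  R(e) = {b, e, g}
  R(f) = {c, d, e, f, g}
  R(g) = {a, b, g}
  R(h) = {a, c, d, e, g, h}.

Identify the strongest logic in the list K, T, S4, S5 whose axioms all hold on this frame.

Reflexive (axiom T): yes — every world is R-related to itself.
Transitive (axiom 4): no — a R f and f R c, but not a R c.
Euclidean (axiom 5): no — a R f and a R h, but not f R h.
So F validates K, T; S4 would additionally require R to be transitive. The strongest is T.

T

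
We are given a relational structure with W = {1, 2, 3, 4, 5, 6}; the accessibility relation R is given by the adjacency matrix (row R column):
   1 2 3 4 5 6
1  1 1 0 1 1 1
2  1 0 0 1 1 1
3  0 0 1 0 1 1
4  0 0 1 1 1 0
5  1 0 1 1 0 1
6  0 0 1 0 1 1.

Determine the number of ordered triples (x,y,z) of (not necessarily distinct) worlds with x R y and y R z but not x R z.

19

Enumerating: (1,4,3), (1,5,3), (1,6,3), (2,1,2), (2,4,3), (2,5,3), (2,6,3), (3,5,1), (3,5,4), (4,3,6), (4,5,1), (4,5,6), … and 7 more.
Total: 19.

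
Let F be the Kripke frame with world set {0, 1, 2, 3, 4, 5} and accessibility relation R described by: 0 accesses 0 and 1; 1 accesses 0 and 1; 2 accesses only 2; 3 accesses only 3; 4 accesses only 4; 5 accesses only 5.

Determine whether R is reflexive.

Reflexive: yes — every world is R-related to itself.

Yes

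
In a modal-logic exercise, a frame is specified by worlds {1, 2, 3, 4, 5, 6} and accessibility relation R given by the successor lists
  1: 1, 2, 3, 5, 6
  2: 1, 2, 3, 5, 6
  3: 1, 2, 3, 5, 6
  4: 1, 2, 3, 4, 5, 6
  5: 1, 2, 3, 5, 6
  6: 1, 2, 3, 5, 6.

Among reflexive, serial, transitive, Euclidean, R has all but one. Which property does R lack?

Euclidean

Reflexive: yes — every world is R-related to itself.
Serial: yes — every world has a successor (e.g. 1 R 1).
Transitive: yes — every two-step R-path is closed by a direct edge.
Euclidean: no — 4 R 1 and 4 R 4, but not 1 R 4.
Only Euclidean fails.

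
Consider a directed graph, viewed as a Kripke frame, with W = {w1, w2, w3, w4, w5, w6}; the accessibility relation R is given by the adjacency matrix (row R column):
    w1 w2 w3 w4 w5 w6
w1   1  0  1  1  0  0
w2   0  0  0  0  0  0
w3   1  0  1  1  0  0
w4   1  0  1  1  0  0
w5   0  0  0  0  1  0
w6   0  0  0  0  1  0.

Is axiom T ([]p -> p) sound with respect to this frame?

Axiom T corresponds to the accessibility relation being reflexive.
Reflexive: no — w2 is not related to itself.

No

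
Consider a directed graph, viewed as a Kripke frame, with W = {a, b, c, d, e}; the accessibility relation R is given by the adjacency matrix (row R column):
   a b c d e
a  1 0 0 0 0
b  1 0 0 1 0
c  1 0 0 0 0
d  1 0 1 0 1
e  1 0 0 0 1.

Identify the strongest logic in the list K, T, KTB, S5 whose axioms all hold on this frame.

K

Reflexive (axiom T): no — b is not related to itself.
Symmetric (axiom B): no — b R a but not a R b.
Euclidean (axiom 5): no — b R a and b R d, but not a R d.
So F validates K; T would additionally require R to be reflexive. The strongest is K.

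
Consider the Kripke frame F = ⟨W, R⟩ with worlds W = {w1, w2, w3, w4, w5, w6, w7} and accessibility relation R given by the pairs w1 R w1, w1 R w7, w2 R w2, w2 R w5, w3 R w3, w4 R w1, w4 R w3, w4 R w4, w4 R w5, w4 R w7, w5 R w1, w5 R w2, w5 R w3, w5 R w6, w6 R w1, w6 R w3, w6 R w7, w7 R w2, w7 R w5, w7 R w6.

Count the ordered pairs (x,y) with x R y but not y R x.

12

Enumerating: (w1,w7), (w4,w1), (w4,w3), (w4,w5), (w4,w7), (w5,w1), (w5,w3), (w5,w6), (w6,w1), (w6,w3), (w7,w2), (w7,w5).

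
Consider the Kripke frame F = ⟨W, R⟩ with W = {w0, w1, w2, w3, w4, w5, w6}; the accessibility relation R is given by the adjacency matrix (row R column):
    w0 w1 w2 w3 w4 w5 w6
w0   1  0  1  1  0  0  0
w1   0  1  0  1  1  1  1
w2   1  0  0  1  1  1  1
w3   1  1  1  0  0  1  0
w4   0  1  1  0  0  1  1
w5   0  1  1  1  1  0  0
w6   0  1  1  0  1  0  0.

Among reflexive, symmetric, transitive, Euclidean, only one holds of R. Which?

Reflexive: no — w2 is not related to itself.
Symmetric: yes — every pair in R has its reverse in R.
Transitive: no — w0 R w2 and w2 R w4, but not w0 R w4.
Euclidean: no — w1 R w3 and w1 R w4, but not w3 R w4.
Only symmetric holds.

symmetric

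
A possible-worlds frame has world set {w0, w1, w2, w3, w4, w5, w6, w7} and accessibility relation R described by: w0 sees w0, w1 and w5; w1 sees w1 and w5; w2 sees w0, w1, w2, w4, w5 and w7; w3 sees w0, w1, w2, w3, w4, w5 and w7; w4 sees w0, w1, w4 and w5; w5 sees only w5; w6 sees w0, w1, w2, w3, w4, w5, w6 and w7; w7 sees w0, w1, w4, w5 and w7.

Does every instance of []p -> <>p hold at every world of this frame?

Yes

Axiom D corresponds to the accessibility relation being serial.
Serial: yes — every world has a successor (e.g. w0 R w0).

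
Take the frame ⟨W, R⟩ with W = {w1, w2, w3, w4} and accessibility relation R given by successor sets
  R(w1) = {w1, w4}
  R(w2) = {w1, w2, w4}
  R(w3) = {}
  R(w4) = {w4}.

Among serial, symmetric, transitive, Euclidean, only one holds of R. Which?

transitive

Serial: no — w3 has no R-successor.
Symmetric: no — w1 R w4 but not w4 R w1.
Transitive: yes — every two-step R-path is closed by a direct edge.
Euclidean: no — w2 R w4 and w2 R w1, but not w4 R w1.
Only transitive holds.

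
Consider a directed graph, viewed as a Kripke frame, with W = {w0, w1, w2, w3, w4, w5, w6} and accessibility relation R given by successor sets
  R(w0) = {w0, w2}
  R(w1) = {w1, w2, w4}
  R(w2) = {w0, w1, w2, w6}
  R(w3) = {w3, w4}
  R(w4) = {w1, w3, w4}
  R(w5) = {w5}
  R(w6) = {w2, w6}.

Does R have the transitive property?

Transitive: no — w0 R w2 and w2 R w1, but not w0 R w1.

No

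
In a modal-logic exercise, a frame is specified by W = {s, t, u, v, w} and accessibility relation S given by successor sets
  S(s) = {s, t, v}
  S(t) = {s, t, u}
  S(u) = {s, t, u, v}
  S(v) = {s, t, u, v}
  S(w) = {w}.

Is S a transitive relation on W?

No

Transitive: no — s S t and t S u, but not s S u.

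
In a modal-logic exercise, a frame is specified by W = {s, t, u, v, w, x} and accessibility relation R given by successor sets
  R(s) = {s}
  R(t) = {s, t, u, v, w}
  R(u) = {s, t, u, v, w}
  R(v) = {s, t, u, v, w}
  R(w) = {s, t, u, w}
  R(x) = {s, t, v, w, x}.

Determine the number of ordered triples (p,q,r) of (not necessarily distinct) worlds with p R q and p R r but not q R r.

26

Enumerating: (t,s,t), (t,s,u), (t,s,v), (t,s,w), (t,w,v), (u,s,t), (u,s,u), (u,s,v), (u,s,w), (u,w,v), (v,s,t), (v,s,u), … and 14 more.
Total: 26.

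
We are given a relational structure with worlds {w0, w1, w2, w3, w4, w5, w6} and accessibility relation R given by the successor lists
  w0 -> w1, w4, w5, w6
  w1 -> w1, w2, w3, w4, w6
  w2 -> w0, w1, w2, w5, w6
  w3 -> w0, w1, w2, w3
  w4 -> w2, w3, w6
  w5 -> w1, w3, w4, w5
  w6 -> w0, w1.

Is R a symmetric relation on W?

No

Symmetric: no — w0 R w1 but not w1 R w0.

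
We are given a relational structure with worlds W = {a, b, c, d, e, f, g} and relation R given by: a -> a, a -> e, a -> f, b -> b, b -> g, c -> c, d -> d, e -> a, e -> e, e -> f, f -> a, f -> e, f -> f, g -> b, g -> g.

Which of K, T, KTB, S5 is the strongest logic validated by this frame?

Reflexive (axiom T): yes — every world is R-related to itself.
Symmetric (axiom B): yes — every pair in R has its reverse in R.
Euclidean (axiom 5): yes — any two successors of a common world are R-related.
So F validates K, T, KTB, S5. The strongest is S5.

S5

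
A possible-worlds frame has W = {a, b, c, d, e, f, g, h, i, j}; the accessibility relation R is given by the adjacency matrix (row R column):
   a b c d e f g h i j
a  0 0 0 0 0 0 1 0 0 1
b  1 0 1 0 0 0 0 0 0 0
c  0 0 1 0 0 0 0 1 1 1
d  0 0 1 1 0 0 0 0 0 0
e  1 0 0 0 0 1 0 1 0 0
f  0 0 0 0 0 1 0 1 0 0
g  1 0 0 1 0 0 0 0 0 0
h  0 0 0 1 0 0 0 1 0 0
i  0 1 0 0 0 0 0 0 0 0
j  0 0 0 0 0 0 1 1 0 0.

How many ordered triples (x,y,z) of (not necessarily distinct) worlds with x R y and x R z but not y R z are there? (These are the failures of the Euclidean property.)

32

Enumerating: (a,g,g), (a,g,j), (a,j,j), (b,a,a), (b,a,c), (b,c,a), (c,h,c), (c,h,i), (c,h,j), (c,i,c), (c,i,h), (c,i,i), … and 20 more.
Total: 32.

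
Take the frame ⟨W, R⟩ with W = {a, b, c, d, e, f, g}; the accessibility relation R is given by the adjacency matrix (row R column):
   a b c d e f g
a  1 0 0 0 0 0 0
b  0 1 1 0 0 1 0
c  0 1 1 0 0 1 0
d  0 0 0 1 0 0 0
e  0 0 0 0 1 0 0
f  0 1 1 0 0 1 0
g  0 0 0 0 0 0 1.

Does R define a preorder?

Reflexive: yes — every world is R-related to itself.
Transitive: yes — every two-step R-path is closed by a direct edge.
So R is a preorder.

Yes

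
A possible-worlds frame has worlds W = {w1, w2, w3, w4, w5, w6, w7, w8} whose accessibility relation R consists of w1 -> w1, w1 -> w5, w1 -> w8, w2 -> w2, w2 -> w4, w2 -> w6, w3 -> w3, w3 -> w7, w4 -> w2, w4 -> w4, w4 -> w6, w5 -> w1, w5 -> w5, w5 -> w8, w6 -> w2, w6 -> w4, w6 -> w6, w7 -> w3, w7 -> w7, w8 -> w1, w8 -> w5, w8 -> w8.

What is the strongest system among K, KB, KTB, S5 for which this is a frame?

S5

Symmetric (axiom B): yes — every pair in R has its reverse in R.
Reflexive (axiom T): yes — every world is R-related to itself.
Euclidean (axiom 5): yes — any two successors of a common world are R-related.
So F validates K, KB, KTB, S5. The strongest is S5.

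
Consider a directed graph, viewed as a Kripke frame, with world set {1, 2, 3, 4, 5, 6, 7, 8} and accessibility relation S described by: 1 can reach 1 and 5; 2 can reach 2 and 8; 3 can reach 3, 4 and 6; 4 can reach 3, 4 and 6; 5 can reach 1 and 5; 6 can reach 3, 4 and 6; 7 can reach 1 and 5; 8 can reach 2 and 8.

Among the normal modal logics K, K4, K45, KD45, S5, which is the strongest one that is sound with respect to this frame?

Transitive (axiom 4): yes — every two-step S-path is closed by a direct edge.
Euclidean (axiom 5): yes — any two successors of a common world are S-related.
Serial (axiom D): yes — every world has a successor (e.g. 1 S 1).
Reflexive (axiom T): no — 7 is not related to itself.
So F validates K, K4, K45, KD45; S5 would additionally require S to be reflexive. The strongest is KD45.

KD45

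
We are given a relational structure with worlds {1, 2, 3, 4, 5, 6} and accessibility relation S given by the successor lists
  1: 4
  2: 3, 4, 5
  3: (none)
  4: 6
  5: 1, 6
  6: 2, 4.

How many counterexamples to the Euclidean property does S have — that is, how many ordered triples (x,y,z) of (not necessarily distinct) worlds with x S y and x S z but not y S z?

Enumerating: (1,4,4), (2,3,3), (2,3,4), (2,3,5), (2,4,3), (2,4,4), (2,4,5), (2,5,3), (2,5,4), (2,5,5), (4,6,6), (5,1,1), (5,1,6), (5,6,1), (5,6,6), (6,2,2), (6,4,2), (6,4,4).

18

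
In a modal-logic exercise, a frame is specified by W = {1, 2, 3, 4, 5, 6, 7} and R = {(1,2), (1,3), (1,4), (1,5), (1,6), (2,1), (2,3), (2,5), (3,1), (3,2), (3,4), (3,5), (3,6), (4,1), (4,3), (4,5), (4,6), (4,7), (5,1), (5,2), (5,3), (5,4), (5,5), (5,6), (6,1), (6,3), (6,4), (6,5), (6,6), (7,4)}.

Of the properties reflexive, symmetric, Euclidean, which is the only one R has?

symmetric

Reflexive: no — 1 is not related to itself.
Symmetric: yes — every pair in R has its reverse in R.
Euclidean: no — 1 R 2 and 1 R 4, but not 2 R 4.
Only symmetric holds.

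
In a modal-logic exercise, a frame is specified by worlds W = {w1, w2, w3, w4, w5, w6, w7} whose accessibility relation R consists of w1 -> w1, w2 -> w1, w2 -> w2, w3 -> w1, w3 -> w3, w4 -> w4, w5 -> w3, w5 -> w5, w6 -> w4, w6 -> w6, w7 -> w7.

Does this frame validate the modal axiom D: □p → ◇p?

By correspondence theory, D is valid on a frame iff R is serial.
Serial: yes — every world has a successor (e.g. w1 R w1).

Yes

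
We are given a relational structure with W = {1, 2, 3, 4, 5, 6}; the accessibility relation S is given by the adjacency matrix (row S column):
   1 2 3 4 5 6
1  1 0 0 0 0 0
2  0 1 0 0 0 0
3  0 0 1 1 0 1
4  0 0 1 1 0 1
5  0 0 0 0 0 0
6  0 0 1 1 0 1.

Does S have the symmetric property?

Yes

Symmetric: yes — every pair in S has its reverse in S.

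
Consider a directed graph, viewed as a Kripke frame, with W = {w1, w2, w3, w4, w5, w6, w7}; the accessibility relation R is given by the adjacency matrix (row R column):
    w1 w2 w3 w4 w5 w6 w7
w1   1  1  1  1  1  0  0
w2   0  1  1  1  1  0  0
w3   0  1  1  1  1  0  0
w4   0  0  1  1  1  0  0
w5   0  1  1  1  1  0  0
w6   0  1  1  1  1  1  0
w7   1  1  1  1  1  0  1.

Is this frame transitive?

Transitive: no — w4 R w3 and w3 R w2, but not w4 R w2.

No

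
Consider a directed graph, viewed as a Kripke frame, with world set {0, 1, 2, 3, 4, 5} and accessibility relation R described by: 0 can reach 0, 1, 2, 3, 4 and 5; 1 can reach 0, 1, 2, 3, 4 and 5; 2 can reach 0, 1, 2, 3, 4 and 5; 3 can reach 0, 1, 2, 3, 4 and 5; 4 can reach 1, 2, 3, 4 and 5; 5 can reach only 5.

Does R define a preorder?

No

Reflexive: yes — every world is R-related to itself.
Transitive: no — 4 R 1 and 1 R 0, but not 4 R 0.
So R is not a preorder.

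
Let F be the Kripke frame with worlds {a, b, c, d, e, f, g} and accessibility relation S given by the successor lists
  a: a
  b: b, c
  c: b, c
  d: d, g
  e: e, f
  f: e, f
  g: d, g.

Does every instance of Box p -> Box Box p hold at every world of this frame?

Yes

The schema 4 characterises exactly the transitive frames.
Transitive: yes — every two-step S-path is closed by a direct edge.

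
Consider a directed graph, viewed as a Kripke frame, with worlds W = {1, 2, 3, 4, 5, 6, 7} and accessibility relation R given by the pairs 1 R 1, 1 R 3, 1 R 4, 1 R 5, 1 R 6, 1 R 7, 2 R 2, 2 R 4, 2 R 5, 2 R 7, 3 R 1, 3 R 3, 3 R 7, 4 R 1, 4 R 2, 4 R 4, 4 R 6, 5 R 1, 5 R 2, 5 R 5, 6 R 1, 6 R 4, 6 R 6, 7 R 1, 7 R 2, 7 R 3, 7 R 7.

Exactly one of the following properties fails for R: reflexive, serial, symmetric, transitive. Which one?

Reflexive: yes — every world is R-related to itself.
Serial: yes — every world has a successor (e.g. 1 R 1).
Symmetric: yes — every pair in R has its reverse in R.
Transitive: no — 1 R 4 and 4 R 2, but not 1 R 2.
Only transitive fails.

transitive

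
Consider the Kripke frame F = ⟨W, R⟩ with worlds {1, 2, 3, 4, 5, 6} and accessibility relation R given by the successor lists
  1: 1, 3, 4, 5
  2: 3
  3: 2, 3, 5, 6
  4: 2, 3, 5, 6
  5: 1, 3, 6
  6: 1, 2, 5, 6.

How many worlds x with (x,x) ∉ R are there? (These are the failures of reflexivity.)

3

Enumerating: 2, 4, 5.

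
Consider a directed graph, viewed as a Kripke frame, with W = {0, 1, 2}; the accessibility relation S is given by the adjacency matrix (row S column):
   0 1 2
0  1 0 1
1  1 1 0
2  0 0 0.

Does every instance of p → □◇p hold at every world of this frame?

No

By correspondence theory, B is valid on a frame iff S is symmetric.
Symmetric: no — 0 S 2 but not 2 S 0.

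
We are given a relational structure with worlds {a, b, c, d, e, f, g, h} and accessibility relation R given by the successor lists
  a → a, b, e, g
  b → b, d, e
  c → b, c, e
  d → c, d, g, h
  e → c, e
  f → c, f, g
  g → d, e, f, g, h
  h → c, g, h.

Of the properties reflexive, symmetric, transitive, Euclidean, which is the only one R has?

Reflexive: yes — every world is R-related to itself.
Symmetric: no — a R b but not b R a.
Transitive: no — a R b and b R d, but not a R d.
Euclidean: no — a R b and a R g, but not b R g.
Only reflexive holds.

reflexive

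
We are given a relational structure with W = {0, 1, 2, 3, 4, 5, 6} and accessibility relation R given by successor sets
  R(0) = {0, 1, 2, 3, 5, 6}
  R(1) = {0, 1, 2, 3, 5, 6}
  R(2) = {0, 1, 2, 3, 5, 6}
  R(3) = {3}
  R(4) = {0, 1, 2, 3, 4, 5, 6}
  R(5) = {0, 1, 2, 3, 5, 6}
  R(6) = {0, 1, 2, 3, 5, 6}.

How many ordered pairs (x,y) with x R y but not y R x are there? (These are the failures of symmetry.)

Enumerating: (0,3), (1,3), (2,3), (4,0), (4,1), (4,2), (4,3), (4,5), (4,6), (5,3), (6,3).

11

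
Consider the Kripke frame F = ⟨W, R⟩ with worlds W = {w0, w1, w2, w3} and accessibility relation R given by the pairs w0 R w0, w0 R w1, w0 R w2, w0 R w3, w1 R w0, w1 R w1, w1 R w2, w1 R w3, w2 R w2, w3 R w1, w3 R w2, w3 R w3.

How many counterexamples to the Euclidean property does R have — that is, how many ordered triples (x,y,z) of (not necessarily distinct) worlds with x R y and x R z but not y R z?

Enumerating: (w0,w2,w0), (w0,w2,w1), (w0,w2,w3), (w0,w3,w0), (w1,w2,w0), (w1,w2,w1), (w1,w2,w3), (w1,w3,w0), (w3,w2,w1), (w3,w2,w3).

10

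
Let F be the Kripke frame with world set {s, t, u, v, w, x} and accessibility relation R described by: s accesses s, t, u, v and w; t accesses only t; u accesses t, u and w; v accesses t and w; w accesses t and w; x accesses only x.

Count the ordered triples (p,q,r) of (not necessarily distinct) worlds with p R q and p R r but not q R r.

17

Enumerating: (s,t,s), (s,t,u), (s,t,v), (s,t,w), (s,u,s), (s,u,v), (s,v,s), (s,v,u), (s,v,v), (s,w,s), (s,w,u), (s,w,v), (u,t,u), (u,t,w), (u,w,u), (v,t,w), (w,t,w).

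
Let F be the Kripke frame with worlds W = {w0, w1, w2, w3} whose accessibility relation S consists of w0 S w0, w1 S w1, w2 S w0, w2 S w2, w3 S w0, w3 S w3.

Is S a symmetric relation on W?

Symmetric: no — w2 S w0 but not w0 S w2.

No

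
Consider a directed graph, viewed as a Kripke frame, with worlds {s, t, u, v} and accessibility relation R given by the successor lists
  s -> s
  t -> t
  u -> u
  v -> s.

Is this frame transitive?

Yes

Transitive: yes — every two-step R-path is closed by a direct edge.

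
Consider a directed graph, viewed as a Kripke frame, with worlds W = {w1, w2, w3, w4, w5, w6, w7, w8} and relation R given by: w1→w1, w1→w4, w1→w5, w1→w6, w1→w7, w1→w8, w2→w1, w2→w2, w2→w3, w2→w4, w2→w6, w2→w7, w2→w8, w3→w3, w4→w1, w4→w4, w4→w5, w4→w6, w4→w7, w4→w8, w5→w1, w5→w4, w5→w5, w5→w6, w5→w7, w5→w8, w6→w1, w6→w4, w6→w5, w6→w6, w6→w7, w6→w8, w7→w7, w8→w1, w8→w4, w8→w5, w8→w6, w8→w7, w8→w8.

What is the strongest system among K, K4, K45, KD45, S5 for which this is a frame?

K

Transitive (axiom 4): no — w2 R w1 and w1 R w5, but not w2 R w5.
Euclidean (axiom 5): no — w1 R w7 and w1 R w4, but not w7 R w4.
Serial (axiom D): yes — every world has a successor (e.g. w1 R w1).
Reflexive (axiom T): yes — every world is R-related to itself.
So F validates K; K4 would additionally require R to be transitive. The strongest is K.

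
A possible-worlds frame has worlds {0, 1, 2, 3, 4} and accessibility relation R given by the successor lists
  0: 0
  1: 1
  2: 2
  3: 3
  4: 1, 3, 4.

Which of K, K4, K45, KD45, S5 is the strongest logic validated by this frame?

Transitive (axiom 4): yes — every two-step R-path is closed by a direct edge.
Euclidean (axiom 5): no — 4 R 1 and 4 R 3, but not 1 R 3.
Serial (axiom D): yes — every world has a successor (e.g. 0 R 0).
Reflexive (axiom T): yes — every world is R-related to itself.
So F validates K, K4; K45 would additionally require R to be Euclidean. The strongest is K4.

K4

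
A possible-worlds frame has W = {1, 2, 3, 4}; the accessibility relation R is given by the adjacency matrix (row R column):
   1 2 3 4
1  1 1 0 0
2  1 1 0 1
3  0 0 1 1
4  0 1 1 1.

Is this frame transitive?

No

Transitive: no — 1 R 2 and 2 R 4, but not 1 R 4.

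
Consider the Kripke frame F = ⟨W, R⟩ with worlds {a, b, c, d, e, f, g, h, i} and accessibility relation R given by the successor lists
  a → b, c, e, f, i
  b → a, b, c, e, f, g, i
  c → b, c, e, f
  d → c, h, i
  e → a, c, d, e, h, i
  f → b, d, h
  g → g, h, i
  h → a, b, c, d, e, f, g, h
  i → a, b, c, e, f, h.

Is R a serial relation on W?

Serial: yes — every world has a successor (e.g. a R b).

Yes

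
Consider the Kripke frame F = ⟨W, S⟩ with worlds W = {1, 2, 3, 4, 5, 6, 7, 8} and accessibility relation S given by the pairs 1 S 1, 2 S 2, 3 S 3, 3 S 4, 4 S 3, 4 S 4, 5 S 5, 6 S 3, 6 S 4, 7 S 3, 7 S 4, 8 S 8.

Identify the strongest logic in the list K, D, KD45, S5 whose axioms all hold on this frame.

Serial (axiom D): yes — every world has a successor (e.g. 1 S 1).
Euclidean (axiom 5): yes — any two successors of a common world are S-related.
Transitive (axiom 4): yes — every two-step S-path is closed by a direct edge.
Reflexive (axiom T): no — 6 is not related to itself.
So F validates K, D, KD45; S5 would additionally require S to be reflexive. The strongest is KD45.

KD45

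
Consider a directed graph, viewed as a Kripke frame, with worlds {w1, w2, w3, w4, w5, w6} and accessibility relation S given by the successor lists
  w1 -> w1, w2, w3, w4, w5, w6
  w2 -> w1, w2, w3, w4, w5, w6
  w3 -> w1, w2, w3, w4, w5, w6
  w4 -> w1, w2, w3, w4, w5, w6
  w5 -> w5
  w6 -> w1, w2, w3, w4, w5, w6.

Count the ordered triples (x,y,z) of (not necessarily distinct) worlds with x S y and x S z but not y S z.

25

Enumerating: (w1,w5,w1), (w1,w5,w2), (w1,w5,w3), (w1,w5,w4), (w1,w5,w6), (w2,w5,w1), (w2,w5,w2), (w2,w5,w3), (w2,w5,w4), (w2,w5,w6), (w3,w5,w1), (w3,w5,w2), … and 13 more.
Total: 25.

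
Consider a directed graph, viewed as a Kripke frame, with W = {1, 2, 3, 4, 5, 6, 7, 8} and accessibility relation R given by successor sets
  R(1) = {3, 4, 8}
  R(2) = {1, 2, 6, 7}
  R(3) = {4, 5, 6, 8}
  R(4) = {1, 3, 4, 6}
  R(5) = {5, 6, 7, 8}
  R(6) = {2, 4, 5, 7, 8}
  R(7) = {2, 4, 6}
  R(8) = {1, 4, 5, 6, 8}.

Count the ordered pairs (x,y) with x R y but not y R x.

Enumerating: (1,3), (2,1), (3,5), (3,6), (3,8), (5,7), (7,4), (8,4).

8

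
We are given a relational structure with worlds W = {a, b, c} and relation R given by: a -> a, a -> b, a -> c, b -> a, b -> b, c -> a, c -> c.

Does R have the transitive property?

Transitive: no — b R a and a R c, but not b R c.

No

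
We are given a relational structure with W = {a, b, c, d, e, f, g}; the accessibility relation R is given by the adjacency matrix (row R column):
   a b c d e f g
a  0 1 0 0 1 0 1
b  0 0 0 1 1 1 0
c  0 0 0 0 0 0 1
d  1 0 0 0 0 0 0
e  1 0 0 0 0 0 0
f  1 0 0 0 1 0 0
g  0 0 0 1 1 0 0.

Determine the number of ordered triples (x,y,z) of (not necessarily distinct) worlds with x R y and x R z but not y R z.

24

Enumerating: (a,b,b), (a,b,g), (a,e,b), (a,e,e), (a,e,g), (a,g,b), (a,g,g), (b,d,d), (b,d,e), (b,d,f), (b,e,d), (b,e,e), … and 12 more.
Total: 24.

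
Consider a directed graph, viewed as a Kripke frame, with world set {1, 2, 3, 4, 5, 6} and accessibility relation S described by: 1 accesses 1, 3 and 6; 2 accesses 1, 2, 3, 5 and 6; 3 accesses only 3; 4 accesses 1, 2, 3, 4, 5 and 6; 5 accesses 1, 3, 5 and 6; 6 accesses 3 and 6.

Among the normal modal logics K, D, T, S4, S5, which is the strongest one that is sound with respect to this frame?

S4

Serial (axiom D): yes — every world has a successor (e.g. 1 S 1).
Reflexive (axiom T): yes — every world is S-related to itself.
Transitive (axiom 4): yes — every two-step S-path is closed by a direct edge.
Euclidean (axiom 5): no — 1 S 3 and 1 S 6, but not 3 S 6.
So F validates K, D, T, S4; S5 would additionally require S to be Euclidean. The strongest is S4.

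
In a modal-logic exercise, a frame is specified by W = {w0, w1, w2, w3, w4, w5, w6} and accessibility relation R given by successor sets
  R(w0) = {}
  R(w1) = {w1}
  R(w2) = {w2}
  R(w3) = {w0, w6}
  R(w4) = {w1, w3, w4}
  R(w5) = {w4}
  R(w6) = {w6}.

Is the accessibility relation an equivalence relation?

Reflexive: no — w0 is not related to itself.
Symmetric: no — w3 R w0 but not w0 R w3.
Transitive: no — w4 R w3 and w3 R w0, but not w4 R w0.
So R is not an equivalence relation.

No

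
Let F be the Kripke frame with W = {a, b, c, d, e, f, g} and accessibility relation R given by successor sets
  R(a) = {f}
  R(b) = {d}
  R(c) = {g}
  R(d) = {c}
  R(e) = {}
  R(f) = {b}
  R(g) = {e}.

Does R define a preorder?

Reflexive: no — a is not related to itself.
Transitive: no — a R f and f R b, but not a R b.
So R is not a preorder.

No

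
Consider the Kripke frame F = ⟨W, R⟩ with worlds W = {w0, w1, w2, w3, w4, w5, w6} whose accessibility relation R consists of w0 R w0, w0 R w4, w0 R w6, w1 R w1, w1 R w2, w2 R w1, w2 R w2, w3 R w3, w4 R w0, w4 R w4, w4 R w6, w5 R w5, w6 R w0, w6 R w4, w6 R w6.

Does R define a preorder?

Yes

Reflexive: yes — every world is R-related to itself.
Transitive: yes — every two-step R-path is closed by a direct edge.
So R is a preorder.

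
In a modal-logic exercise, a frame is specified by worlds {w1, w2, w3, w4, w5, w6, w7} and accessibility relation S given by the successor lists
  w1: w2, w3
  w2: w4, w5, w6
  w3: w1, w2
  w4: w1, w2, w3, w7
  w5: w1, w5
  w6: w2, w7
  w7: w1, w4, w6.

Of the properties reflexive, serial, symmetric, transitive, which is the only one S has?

serial

Reflexive: no — w1 is not related to itself.
Serial: yes — every world has a successor (e.g. w1 S w2).
Symmetric: no — w1 S w2 but not w2 S w1.
Transitive: no — w1 S w2 and w2 S w4, but not w1 S w4.
Only serial holds.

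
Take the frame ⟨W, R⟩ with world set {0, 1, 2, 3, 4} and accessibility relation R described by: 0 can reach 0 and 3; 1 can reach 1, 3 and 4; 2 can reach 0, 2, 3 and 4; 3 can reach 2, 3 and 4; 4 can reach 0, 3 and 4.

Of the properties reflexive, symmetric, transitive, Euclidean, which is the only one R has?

Reflexive: yes — every world is R-related to itself.
Symmetric: no — 0 R 3 but not 3 R 0.
Transitive: no — 0 R 3 and 3 R 2, but not 0 R 2.
Euclidean: no — 2 R 0 and 2 R 4, but not 0 R 4.
Only reflexive holds.

reflexive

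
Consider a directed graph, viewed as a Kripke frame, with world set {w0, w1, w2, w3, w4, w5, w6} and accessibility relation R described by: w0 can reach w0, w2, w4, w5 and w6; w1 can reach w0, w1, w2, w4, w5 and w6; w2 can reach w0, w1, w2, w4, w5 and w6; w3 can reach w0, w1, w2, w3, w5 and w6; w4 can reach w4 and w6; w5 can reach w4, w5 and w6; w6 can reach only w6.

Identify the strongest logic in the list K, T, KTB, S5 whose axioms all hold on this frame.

Reflexive (axiom T): yes — every world is R-related to itself.
Symmetric (axiom B): no — w0 R w4 but not w4 R w0.
Euclidean (axiom 5): no — w0 R w4 and w0 R w2, but not w4 R w2.
So F validates K, T; KTB would additionally require R to be symmetric. The strongest is T.

T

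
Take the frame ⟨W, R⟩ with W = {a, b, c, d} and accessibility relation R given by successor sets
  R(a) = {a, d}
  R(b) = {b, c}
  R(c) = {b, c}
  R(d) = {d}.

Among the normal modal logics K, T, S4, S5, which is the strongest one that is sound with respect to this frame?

S4

Reflexive (axiom T): yes — every world is R-related to itself.
Transitive (axiom 4): yes — every two-step R-path is closed by a direct edge.
Euclidean (axiom 5): no — a R d and a R a, but not d R a.
So F validates K, T, S4; S5 would additionally require R to be Euclidean. The strongest is S4.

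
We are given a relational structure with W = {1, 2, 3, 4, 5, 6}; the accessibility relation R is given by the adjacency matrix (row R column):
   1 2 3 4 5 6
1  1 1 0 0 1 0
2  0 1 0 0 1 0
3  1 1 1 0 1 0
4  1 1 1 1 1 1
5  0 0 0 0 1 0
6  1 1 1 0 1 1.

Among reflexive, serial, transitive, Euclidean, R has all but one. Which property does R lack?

Euclidean

Reflexive: yes — every world is R-related to itself.
Serial: yes — every world has a successor (e.g. 1 R 1).
Transitive: yes — every two-step R-path is closed by a direct edge.
Euclidean: no — 1 R 5 and 1 R 2, but not 5 R 2.
Only Euclidean fails.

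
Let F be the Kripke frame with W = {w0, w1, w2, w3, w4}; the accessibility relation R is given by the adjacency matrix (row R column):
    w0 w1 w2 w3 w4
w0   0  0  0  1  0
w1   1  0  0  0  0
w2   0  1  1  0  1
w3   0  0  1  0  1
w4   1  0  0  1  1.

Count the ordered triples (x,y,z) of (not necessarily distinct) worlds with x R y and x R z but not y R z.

Enumerating: (w0,w3,w3), (w1,w0,w0), (w2,w1,w1), (w2,w1,w2), (w2,w1,w4), (w2,w4,w1), (w2,w4,w2), (w3,w4,w2), (w4,w0,w0), (w4,w0,w4), (w4,w3,w0), (w4,w3,w3).

12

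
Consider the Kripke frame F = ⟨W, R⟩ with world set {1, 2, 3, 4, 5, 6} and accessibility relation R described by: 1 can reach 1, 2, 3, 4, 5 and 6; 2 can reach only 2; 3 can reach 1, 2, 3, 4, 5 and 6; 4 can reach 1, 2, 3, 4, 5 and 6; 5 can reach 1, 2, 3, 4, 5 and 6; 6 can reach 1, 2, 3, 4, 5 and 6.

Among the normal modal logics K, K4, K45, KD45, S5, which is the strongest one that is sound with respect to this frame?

Transitive (axiom 4): yes — every two-step R-path is closed by a direct edge.
Euclidean (axiom 5): no — 1 R 2 and 1 R 3, but not 2 R 3.
Serial (axiom D): yes — every world has a successor (e.g. 1 R 1).
Reflexive (axiom T): yes — every world is R-related to itself.
So F validates K, K4; K45 would additionally require R to be Euclidean. The strongest is K4.

K4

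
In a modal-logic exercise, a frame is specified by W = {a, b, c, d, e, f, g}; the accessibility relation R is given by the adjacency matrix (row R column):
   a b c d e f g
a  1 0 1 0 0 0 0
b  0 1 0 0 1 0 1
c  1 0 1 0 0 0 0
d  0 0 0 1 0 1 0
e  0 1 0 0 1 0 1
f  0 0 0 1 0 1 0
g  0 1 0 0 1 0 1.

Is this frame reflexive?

Reflexive: yes — every world is R-related to itself.

Yes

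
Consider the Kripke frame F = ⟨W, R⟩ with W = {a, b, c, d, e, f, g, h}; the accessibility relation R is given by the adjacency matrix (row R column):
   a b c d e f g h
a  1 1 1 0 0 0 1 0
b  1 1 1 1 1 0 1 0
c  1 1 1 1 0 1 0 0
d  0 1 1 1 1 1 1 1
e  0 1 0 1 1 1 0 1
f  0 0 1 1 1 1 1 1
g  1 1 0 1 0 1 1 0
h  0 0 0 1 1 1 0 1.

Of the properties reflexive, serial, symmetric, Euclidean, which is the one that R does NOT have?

Reflexive: yes — every world is R-related to itself.
Serial: yes — every world has a successor (e.g. a R a).
Symmetric: yes — every pair in R has its reverse in R.
Euclidean: no — a R c and a R g, but not c R g.
Only Euclidean fails.

Euclidean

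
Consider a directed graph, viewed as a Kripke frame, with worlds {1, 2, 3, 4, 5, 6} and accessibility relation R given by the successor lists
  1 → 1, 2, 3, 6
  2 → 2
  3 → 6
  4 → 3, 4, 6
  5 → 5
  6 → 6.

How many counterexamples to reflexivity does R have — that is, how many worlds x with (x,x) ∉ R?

1

Enumerating: 3.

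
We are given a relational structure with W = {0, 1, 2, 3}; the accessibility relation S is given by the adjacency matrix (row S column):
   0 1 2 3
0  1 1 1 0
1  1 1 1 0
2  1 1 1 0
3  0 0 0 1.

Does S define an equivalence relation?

Reflexive: yes — every world is S-related to itself.
Symmetric: yes — every pair in S has its reverse in S.
Transitive: yes — every two-step S-path is closed by a direct edge.
So S is an equivalence relation.

Yes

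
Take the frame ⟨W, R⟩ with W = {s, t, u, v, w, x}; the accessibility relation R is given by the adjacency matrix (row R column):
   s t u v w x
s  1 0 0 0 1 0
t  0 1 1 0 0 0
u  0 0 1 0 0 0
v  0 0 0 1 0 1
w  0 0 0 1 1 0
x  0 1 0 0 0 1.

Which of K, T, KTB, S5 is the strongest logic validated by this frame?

T

Reflexive (axiom T): yes — every world is R-related to itself.
Symmetric (axiom B): no — s R w but not w R s.
Euclidean (axiom 5): no — s R w and s R s, but not w R s.
So F validates K, T; KTB would additionally require R to be symmetric. The strongest is T.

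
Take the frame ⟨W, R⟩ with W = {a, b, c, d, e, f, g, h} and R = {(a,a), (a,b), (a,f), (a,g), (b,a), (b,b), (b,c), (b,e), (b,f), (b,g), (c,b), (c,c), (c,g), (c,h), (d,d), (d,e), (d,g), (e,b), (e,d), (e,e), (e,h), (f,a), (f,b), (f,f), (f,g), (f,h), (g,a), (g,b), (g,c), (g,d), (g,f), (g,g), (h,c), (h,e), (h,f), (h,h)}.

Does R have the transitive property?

No

Transitive: no — a R b and b R c, but not a R c.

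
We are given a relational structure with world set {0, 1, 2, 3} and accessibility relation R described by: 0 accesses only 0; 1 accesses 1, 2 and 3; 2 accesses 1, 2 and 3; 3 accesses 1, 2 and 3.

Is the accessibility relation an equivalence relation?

Reflexive: yes — every world is R-related to itself.
Symmetric: yes — every pair in R has its reverse in R.
Transitive: yes — every two-step R-path is closed by a direct edge.
So R is an equivalence relation.

Yes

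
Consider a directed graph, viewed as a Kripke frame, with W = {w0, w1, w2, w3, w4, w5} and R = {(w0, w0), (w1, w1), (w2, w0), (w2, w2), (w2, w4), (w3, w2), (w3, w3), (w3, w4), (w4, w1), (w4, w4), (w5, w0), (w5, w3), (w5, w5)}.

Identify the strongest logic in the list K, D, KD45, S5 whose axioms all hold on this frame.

D

Serial (axiom D): yes — every world has a successor (e.g. w0 R w0).
Euclidean (axiom 5): no — w2 R w0 and w2 R w4, but not w0 R w4.
Transitive (axiom 4): no — w2 R w4 and w4 R w1, but not w2 R w1.
Reflexive (axiom T): yes — every world is R-related to itself.
So F validates K, D; KD45 would additionally require R to be Euclidean and transitive. The strongest is D.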